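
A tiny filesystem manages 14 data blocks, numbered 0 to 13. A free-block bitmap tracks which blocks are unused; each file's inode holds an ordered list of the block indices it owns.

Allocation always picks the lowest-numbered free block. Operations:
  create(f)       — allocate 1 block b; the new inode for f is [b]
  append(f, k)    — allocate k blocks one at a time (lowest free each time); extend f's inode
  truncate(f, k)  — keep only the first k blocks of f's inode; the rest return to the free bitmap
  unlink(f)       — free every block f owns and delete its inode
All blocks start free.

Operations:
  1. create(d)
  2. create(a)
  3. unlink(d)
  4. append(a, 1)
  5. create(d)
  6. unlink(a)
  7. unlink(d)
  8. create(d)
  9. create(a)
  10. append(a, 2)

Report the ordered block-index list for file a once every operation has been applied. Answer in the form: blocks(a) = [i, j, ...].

  1. create(d)  ⇒  F.............  {d→[0]}
  2. create(a)  ⇒  FF............  {a→[1]; d→[0]}
  3. unlink(d)  ⇒  .F............  {a→[1]}
  4. append(a, 1)  ⇒  FF............  {a→[1, 0]}
  5. create(d)  ⇒  FFF...........  {a→[1, 0]; d→[2]}
  6. unlink(a)  ⇒  ..F...........  {d→[2]}
  7. unlink(d)  ⇒  ..............  {}
  8. create(d)  ⇒  F.............  {d→[0]}
  9. create(a)  ⇒  FF............  {a→[1]; d→[0]}
  10. append(a, 2)  ⇒  FFFF..........  {a→[1, 2, 3]; d→[0]}

blocks(a) = [1, 2, 3]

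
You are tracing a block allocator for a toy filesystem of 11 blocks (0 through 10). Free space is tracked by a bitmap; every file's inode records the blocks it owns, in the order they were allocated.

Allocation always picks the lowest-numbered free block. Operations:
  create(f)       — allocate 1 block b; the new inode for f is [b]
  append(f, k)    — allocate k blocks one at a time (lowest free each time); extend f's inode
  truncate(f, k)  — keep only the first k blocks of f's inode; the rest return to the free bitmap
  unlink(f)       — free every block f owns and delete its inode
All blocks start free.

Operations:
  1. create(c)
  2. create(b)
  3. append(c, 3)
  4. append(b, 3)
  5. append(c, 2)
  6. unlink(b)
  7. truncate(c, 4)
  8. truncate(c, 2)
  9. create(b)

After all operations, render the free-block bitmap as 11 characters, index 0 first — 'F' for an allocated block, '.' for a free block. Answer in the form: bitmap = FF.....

  1. create(c)  ⇒  F..........  {c→[0]}
  2. create(b)  ⇒  FF.........  {b→[1]; c→[0]}
  3. append(c, 3)  ⇒  FFFFF......  {b→[1]; c→[0, 2, 3, 4]}
  4. append(b, 3)  ⇒  FFFFFFFF...  {b→[1, 5, 6, 7]; c→[0, 2, 3, 4]}
  5. append(c, 2)  ⇒  FFFFFFFFFF.  {b→[1, 5, 6, 7]; c→[0, 2, 3, 4, 8, 9]}
  6. unlink(b)  ⇒  F.FFF...FF.  {c→[0, 2, 3, 4, 8, 9]}
  7. truncate(c, 4)  ⇒  F.FFF......  {c→[0, 2, 3, 4]}
  8. truncate(c, 2)  ⇒  F.F........  {c→[0, 2]}
  9. create(b)  ⇒  FFF........  {b→[1]; c→[0, 2]}

bitmap = FFF........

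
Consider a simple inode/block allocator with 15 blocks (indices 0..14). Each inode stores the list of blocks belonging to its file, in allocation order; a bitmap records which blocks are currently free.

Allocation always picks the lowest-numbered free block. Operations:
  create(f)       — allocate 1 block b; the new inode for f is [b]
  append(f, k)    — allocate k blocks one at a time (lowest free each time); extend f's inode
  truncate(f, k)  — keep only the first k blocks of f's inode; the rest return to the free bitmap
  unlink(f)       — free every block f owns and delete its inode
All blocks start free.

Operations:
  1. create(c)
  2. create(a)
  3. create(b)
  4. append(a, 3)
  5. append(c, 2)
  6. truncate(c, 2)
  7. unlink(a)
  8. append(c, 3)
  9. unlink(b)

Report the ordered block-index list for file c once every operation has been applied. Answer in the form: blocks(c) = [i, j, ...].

create(c): bitmap=F.............. | c=[0]
create(a): bitmap=FF............. | a=[1] c=[0]
create(b): bitmap=FFF............ | a=[1] b=[2] c=[0]
append(a, 3): bitmap=FFFFFF......... | a=[1, 3, 4, 5] b=[2] c=[0]
append(c, 2): bitmap=FFFFFFFF....... | a=[1, 3, 4, 5] b=[2] c=[0, 6, 7]
truncate(c, 2): bitmap=FFFFFFF........ | a=[1, 3, 4, 5] b=[2] c=[0, 6]
unlink(a): bitmap=F.F...F........ | b=[2] c=[0, 6]
append(c, 3): bitmap=FFFFF.F........ | b=[2] c=[0, 6, 1, 3, 4]
unlink(b): bitmap=FF.FF.F........ | c=[0, 6, 1, 3, 4]

blocks(c) = [0, 6, 1, 3, 4]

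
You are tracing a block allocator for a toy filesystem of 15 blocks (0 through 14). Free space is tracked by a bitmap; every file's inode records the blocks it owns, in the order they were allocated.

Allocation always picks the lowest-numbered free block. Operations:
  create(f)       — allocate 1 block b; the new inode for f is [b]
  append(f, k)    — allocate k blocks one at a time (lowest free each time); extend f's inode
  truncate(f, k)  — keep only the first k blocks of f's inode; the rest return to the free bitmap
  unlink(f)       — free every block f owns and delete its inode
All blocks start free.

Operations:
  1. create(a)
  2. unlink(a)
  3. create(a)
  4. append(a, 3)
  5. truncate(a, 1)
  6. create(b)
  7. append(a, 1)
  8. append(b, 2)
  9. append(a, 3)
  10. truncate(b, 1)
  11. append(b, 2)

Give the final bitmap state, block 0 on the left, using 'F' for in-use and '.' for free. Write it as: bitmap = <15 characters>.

[1] create(a) — a=0 (map F..............)
[2] unlink(a) —  (map ...............)
[3] create(a) — a=0 (map F..............)
[4] append(a, 3) — a=0,1,2,3 (map FFFF...........)
[5] truncate(a, 1) — a=0 (map F..............)
[6] create(b) — a=0 b=1 (map FF.............)
[7] append(a, 1) — a=0,2 b=1 (map FFF............)
[8] append(b, 2) — a=0,2 b=1,3,4 (map FFFFF..........)
[9] append(a, 3) — a=0,2,5,6,7 b=1,3,4 (map FFFFFFFF.......)
[10] truncate(b, 1) — a=0,2,5,6,7 b=1 (map FFF..FFF.......)
[11] append(b, 2) — a=0,2,5,6,7 b=1,3,4 (map FFFFFFFF.......)

bitmap = FFFFFFFF.......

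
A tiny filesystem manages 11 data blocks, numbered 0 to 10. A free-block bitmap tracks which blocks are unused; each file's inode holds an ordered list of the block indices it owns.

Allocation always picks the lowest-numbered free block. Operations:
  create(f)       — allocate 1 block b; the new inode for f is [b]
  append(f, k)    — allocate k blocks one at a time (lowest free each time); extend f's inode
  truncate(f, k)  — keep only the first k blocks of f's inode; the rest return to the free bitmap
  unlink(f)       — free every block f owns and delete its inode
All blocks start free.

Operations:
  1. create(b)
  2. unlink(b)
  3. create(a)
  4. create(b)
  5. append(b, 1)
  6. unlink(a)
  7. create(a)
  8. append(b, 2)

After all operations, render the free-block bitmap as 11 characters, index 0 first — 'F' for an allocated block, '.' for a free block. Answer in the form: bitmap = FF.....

  1. create(b)  ⇒  F..........  {b→[0]}
  2. unlink(b)  ⇒  ...........  {}
  3. create(a)  ⇒  F..........  {a→[0]}
  4. create(b)  ⇒  FF.........  {a→[0]; b→[1]}
  5. append(b, 1)  ⇒  FFF........  {a→[0]; b→[1, 2]}
  6. unlink(a)  ⇒  .FF........  {b→[1, 2]}
  7. create(a)  ⇒  FFF........  {a→[0]; b→[1, 2]}
  8. append(b, 2)  ⇒  FFFFF......  {a→[0]; b→[1, 2, 3, 4]}

bitmap = FFFFF......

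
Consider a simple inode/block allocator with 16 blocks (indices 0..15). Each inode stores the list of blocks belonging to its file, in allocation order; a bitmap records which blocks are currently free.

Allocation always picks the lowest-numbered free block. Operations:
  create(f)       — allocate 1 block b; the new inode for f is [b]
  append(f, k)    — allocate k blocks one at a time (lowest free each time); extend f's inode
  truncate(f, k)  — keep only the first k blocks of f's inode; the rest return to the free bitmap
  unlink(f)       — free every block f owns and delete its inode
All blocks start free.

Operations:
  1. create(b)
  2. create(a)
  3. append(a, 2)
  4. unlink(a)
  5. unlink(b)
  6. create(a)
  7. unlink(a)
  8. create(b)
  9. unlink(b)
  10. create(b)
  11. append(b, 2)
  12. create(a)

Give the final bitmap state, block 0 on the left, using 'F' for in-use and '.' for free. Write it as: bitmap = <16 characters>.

[1] create(b) — b=0 (map F...............)
[2] create(a) — a=1 b=0 (map FF..............)
[3] append(a, 2) — a=1,2,3 b=0 (map FFFF............)
[4] unlink(a) — b=0 (map F...............)
[5] unlink(b) —  (map ................)
[6] create(a) — a=0 (map F...............)
[7] unlink(a) —  (map ................)
[8] create(b) — b=0 (map F...............)
[9] unlink(b) —  (map ................)
[10] create(b) — b=0 (map F...............)
[11] append(b, 2) — b=0,1,2 (map FFF.............)
[12] create(a) — a=3 b=0,1,2 (map FFFF............)

bitmap = FFFF............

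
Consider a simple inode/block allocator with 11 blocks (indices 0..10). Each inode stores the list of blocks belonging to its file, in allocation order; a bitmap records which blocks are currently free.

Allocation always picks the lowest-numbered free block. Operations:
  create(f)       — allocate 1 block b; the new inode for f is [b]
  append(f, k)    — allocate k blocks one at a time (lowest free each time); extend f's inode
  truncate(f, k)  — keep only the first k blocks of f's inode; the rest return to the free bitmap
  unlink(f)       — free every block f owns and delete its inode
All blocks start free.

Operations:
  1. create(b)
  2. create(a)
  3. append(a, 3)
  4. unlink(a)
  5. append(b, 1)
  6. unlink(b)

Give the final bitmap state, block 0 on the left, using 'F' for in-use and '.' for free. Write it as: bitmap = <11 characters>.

[1] create(b) — b=0 (map F..........)
[2] create(a) — a=1 b=0 (map FF.........)
[3] append(a, 3) — a=1,2,3,4 b=0 (map FFFFF......)
[4] unlink(a) — b=0 (map F..........)
[5] append(b, 1) — b=0,1 (map FF.........)
[6] unlink(b) —  (map ...........)

bitmap = ...........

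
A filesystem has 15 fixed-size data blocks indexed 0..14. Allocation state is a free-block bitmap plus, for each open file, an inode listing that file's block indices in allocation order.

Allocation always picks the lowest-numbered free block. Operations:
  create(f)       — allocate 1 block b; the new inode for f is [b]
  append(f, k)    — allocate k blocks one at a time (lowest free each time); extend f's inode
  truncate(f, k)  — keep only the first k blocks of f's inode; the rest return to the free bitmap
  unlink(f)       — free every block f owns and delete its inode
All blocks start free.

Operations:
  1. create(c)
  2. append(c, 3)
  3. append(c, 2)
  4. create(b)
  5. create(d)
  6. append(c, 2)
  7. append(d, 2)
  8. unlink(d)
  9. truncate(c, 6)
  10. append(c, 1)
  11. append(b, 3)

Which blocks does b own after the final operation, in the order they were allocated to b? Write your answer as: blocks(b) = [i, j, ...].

after create(c) → c:[0]  free=[F..............]
after append(c, 3) → c:[0, 1, 2, 3]  free=[FFFF...........]
after append(c, 2) → c:[0, 1, 2, 3, 4, 5]  free=[FFFFFF.........]
after create(b) → b:[6], c:[0, 1, 2, 3, 4, 5]  free=[FFFFFFF........]
after create(d) → b:[6], c:[0, 1, 2, 3, 4, 5], d:[7]  free=[FFFFFFFF.......]
after append(c, 2) → b:[6], c:[0, 1, 2, 3, 4, 5, 8, 9], d:[7]  free=[FFFFFFFFFF.....]
after append(d, 2) → b:[6], c:[0, 1, 2, 3, 4, 5, 8, 9], d:[7, 10, 11]  free=[FFFFFFFFFFFF...]
after unlink(d) → b:[6], c:[0, 1, 2, 3, 4, 5, 8, 9]  free=[FFFFFFF.FF.....]
after truncate(c, 6) → b:[6], c:[0, 1, 2, 3, 4, 5]  free=[FFFFFFF........]
after append(c, 1) → b:[6], c:[0, 1, 2, 3, 4, 5, 7]  free=[FFFFFFFF.......]
after append(b, 3) → b:[6, 8, 9, 10], c:[0, 1, 2, 3, 4, 5, 7]  free=[FFFFFFFFFFF....]

blocks(b) = [6, 8, 9, 10]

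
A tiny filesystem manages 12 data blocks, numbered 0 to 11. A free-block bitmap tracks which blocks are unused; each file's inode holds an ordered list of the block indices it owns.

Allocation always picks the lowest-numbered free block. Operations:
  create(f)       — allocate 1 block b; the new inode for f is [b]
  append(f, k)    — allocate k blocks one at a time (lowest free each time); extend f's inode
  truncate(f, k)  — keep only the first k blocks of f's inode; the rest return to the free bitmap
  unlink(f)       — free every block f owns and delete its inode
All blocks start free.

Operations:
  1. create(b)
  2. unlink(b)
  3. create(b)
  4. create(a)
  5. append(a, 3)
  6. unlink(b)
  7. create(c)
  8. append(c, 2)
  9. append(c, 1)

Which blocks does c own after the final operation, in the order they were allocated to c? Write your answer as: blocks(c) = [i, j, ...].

  1. create(b)  ⇒  F...........  {b→[0]}
  2. unlink(b)  ⇒  ............  {}
  3. create(b)  ⇒  F...........  {b→[0]}
  4. create(a)  ⇒  FF..........  {a→[1]; b→[0]}
  5. append(a, 3)  ⇒  FFFFF.......  {a→[1, 2, 3, 4]; b→[0]}
  6. unlink(b)  ⇒  .FFFF.......  {a→[1, 2, 3, 4]}
  7. create(c)  ⇒  FFFFF.......  {a→[1, 2, 3, 4]; c→[0]}
  8. append(c, 2)  ⇒  FFFFFFF.....  {a→[1, 2, 3, 4]; c→[0, 5, 6]}
  9. append(c, 1)  ⇒  FFFFFFFF....  {a→[1, 2, 3, 4]; c→[0, 5, 6, 7]}

blocks(c) = [0, 5, 6, 7]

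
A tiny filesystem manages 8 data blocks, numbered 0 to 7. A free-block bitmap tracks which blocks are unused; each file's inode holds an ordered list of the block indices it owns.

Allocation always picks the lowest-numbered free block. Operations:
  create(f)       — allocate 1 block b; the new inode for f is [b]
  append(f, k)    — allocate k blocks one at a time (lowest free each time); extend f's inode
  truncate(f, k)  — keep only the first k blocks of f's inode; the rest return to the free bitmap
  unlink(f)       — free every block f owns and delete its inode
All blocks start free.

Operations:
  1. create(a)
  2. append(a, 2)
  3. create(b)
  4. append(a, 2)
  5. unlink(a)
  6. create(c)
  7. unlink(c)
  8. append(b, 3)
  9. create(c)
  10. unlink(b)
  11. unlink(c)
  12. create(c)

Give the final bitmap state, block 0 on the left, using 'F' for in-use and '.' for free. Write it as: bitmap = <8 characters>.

bitmap = F.......

create(a): bitmap=F....... | a=[0]
append(a, 2): bitmap=FFF..... | a=[0, 1, 2]
create(b): bitmap=FFFF.... | a=[0, 1, 2] b=[3]
append(a, 2): bitmap=FFFFFF.. | a=[0, 1, 2, 4, 5] b=[3]
unlink(a): bitmap=...F.... | b=[3]
create(c): bitmap=F..F.... | b=[3] c=[0]
unlink(c): bitmap=...F.... | b=[3]
append(b, 3): bitmap=FFFF.... | b=[3, 0, 1, 2]
create(c): bitmap=FFFFF... | b=[3, 0, 1, 2] c=[4]
unlink(b): bitmap=....F... | c=[4]
unlink(c): bitmap=........ | 
create(c): bitmap=F....... | c=[0]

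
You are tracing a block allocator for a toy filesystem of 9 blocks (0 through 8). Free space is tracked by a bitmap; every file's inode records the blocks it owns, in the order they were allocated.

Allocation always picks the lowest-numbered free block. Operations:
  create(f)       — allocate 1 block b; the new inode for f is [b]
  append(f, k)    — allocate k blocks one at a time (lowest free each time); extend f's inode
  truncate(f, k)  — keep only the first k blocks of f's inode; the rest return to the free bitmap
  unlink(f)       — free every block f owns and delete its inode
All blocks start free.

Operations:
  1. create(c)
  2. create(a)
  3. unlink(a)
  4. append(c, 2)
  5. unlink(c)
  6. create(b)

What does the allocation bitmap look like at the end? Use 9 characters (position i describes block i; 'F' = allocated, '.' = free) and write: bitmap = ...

  1. create(c)  ⇒  F........  {c→[0]}
  2. create(a)  ⇒  FF.......  {a→[1]; c→[0]}
  3. unlink(a)  ⇒  F........  {c→[0]}
  4. append(c, 2)  ⇒  FFF......  {c→[0, 1, 2]}
  5. unlink(c)  ⇒  .........  {}
  6. create(b)  ⇒  F........  {b→[0]}

bitmap = F........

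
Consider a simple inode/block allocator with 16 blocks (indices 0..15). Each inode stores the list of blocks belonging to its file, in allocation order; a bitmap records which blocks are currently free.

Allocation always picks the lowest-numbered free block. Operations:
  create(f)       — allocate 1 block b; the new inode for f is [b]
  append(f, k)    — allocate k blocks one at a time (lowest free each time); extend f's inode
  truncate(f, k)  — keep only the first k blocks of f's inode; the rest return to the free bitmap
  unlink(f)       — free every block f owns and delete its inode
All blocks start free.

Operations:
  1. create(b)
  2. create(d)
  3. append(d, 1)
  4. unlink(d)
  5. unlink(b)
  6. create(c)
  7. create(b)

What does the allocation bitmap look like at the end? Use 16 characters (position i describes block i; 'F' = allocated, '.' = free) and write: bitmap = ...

bitmap = FF..............

[1] create(b) — b=0 (map F...............)
[2] create(d) — b=0 d=1 (map FF..............)
[3] append(d, 1) — b=0 d=1,2 (map FFF.............)
[4] unlink(d) — b=0 (map F...............)
[5] unlink(b) —  (map ................)
[6] create(c) — c=0 (map F...............)
[7] create(b) — b=1 c=0 (map FF..............)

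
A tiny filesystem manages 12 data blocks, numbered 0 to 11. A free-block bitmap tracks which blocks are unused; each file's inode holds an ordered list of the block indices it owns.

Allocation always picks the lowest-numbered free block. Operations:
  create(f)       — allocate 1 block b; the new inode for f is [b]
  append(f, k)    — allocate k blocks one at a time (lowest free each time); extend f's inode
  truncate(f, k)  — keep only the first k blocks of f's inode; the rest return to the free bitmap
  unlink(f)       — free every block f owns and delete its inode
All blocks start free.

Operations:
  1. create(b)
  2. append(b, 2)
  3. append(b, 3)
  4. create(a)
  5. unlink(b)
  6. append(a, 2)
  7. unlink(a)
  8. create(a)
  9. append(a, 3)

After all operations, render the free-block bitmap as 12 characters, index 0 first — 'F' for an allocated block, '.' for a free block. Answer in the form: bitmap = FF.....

bitmap = FFFF........

[1] create(b) — b=0 (map F...........)
[2] append(b, 2) — b=0,1,2 (map FFF.........)
[3] append(b, 3) — b=0,1,2,3,4,5 (map FFFFFF......)
[4] create(a) — a=6 b=0,1,2,3,4,5 (map FFFFFFF.....)
[5] unlink(b) — a=6 (map ......F.....)
[6] append(a, 2) — a=6,0,1 (map FF....F.....)
[7] unlink(a) —  (map ............)
[8] create(a) — a=0 (map F...........)
[9] append(a, 3) — a=0,1,2,3 (map FFFF........)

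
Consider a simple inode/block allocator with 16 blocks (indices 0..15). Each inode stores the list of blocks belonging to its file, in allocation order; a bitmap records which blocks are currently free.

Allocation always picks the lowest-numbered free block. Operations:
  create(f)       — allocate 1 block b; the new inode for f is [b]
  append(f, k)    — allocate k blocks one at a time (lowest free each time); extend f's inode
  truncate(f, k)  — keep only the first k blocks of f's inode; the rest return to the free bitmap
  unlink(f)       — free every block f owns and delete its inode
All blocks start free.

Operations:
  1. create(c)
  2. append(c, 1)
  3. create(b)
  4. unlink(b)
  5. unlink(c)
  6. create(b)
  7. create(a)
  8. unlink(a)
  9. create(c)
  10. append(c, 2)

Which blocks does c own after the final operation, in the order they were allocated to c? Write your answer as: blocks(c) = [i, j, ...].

blocks(c) = [1, 2, 3]

create(c): bitmap=F............... | c=[0]
append(c, 1): bitmap=FF.............. | c=[0, 1]
create(b): bitmap=FFF............. | b=[2] c=[0, 1]
unlink(b): bitmap=FF.............. | c=[0, 1]
unlink(c): bitmap=................ | 
create(b): bitmap=F............... | b=[0]
create(a): bitmap=FF.............. | a=[1] b=[0]
unlink(a): bitmap=F............... | b=[0]
create(c): bitmap=FF.............. | b=[0] c=[1]
append(c, 2): bitmap=FFFF............ | b=[0] c=[1, 2, 3]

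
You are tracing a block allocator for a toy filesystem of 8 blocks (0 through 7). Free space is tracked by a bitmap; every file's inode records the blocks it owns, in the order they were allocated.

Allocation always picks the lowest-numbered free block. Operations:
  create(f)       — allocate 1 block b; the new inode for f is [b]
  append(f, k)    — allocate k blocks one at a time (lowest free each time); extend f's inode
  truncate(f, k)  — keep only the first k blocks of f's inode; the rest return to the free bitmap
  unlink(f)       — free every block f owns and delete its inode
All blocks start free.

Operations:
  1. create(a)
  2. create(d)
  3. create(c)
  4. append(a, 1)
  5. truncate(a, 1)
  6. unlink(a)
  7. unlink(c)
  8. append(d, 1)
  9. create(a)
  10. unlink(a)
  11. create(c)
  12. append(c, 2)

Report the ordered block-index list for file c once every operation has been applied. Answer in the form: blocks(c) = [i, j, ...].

  1. create(a)  ⇒  F.......  {a→[0]}
  2. create(d)  ⇒  FF......  {a→[0]; d→[1]}
  3. create(c)  ⇒  FFF.....  {a→[0]; c→[2]; d→[1]}
  4. append(a, 1)  ⇒  FFFF....  {a→[0, 3]; c→[2]; d→[1]}
  5. truncate(a, 1)  ⇒  FFF.....  {a→[0]; c→[2]; d→[1]}
  6. unlink(a)  ⇒  .FF.....  {c→[2]; d→[1]}
  7. unlink(c)  ⇒  .F......  {d→[1]}
  8. append(d, 1)  ⇒  FF......  {d→[1, 0]}
  9. create(a)  ⇒  FFF.....  {a→[2]; d→[1, 0]}
  10. unlink(a)  ⇒  FF......  {d→[1, 0]}
  11. create(c)  ⇒  FFF.....  {c→[2]; d→[1, 0]}
  12. append(c, 2)  ⇒  FFFFF...  {c→[2, 3, 4]; d→[1, 0]}

blocks(c) = [2, 3, 4]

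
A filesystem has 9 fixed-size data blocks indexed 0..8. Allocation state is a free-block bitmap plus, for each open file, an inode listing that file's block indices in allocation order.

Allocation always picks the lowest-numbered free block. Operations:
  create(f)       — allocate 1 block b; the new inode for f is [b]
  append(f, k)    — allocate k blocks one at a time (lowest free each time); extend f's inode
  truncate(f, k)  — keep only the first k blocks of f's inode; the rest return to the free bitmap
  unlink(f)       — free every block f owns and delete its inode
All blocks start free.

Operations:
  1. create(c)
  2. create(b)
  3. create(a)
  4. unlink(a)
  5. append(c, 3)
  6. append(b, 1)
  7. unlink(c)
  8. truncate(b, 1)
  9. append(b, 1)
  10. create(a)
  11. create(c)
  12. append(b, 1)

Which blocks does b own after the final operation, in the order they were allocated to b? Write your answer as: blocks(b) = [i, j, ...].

blocks(b) = [1, 0, 4]

[1] create(c) — c=0 (map F........)
[2] create(b) — b=1 c=0 (map FF.......)
[3] create(a) — a=2 b=1 c=0 (map FFF......)
[4] unlink(a) — b=1 c=0 (map FF.......)
[5] append(c, 3) — b=1 c=0,2,3,4 (map FFFFF....)
[6] append(b, 1) — b=1,5 c=0,2,3,4 (map FFFFFF...)
[7] unlink(c) — b=1,5 (map .F...F...)
[8] truncate(b, 1) — b=1 (map .F.......)
[9] append(b, 1) — b=1,0 (map FF.......)
[10] create(a) — a=2 b=1,0 (map FFF......)
[11] create(c) — a=2 b=1,0 c=3 (map FFFF.....)
[12] append(b, 1) — a=2 b=1,0,4 c=3 (map FFFFF....)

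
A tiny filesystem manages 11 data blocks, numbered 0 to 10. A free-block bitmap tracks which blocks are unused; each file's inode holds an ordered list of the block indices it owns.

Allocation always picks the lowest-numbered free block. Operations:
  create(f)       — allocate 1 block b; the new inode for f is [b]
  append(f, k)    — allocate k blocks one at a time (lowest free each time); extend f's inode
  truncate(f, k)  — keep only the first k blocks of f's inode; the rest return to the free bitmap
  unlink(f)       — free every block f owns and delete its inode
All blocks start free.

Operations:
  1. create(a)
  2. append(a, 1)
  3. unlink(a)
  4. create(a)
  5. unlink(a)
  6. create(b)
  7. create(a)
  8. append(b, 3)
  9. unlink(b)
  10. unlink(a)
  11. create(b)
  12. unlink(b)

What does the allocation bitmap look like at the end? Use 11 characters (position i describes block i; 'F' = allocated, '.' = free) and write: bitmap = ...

[1] create(a) — a=0 (map F..........)
[2] append(a, 1) — a=0,1 (map FF.........)
[3] unlink(a) —  (map ...........)
[4] create(a) — a=0 (map F..........)
[5] unlink(a) —  (map ...........)
[6] create(b) — b=0 (map F..........)
[7] create(a) — a=1 b=0 (map FF.........)
[8] append(b, 3) — a=1 b=0,2,3,4 (map FFFFF......)
[9] unlink(b) — a=1 (map .F.........)
[10] unlink(a) —  (map ...........)
[11] create(b) — b=0 (map F..........)
[12] unlink(b) —  (map ...........)

bitmap = ...........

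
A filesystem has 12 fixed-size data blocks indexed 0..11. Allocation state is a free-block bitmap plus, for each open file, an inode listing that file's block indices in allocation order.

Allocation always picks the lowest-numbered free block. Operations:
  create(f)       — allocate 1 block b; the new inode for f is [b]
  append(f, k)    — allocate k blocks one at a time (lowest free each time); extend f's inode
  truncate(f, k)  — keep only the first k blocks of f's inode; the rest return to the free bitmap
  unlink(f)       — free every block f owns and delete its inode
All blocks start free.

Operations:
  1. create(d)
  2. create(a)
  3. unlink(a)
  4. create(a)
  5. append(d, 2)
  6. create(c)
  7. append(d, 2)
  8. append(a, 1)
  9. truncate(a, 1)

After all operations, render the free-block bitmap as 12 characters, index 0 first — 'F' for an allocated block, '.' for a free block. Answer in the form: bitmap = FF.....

bitmap = FFFFFFF.....

after create(d) → d:[0]  free=[F...........]
after create(a) → a:[1], d:[0]  free=[FF..........]
after unlink(a) → d:[0]  free=[F...........]
after create(a) → a:[1], d:[0]  free=[FF..........]
after append(d, 2) → a:[1], d:[0, 2, 3]  free=[FFFF........]
after create(c) → a:[1], c:[4], d:[0, 2, 3]  free=[FFFFF.......]
after append(d, 2) → a:[1], c:[4], d:[0, 2, 3, 5, 6]  free=[FFFFFFF.....]
after append(a, 1) → a:[1, 7], c:[4], d:[0, 2, 3, 5, 6]  free=[FFFFFFFF....]
after truncate(a, 1) → a:[1], c:[4], d:[0, 2, 3, 5, 6]  free=[FFFFFFF.....]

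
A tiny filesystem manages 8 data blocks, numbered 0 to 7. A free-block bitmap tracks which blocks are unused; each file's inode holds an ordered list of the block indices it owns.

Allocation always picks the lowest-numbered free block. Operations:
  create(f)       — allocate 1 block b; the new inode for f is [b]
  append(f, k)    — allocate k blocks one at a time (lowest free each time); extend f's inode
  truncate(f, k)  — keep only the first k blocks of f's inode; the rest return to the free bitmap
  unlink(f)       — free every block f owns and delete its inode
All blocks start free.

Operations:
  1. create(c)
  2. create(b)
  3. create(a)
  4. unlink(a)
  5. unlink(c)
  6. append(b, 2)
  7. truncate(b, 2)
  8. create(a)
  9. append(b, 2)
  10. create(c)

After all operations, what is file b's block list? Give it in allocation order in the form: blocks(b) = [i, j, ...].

blocks(b) = [1, 0, 3, 4]

  1. create(c)  ⇒  F.......  {c→[0]}
  2. create(b)  ⇒  FF......  {b→[1]; c→[0]}
  3. create(a)  ⇒  FFF.....  {a→[2]; b→[1]; c→[0]}
  4. unlink(a)  ⇒  FF......  {b→[1]; c→[0]}
  5. unlink(c)  ⇒  .F......  {b→[1]}
  6. append(b, 2)  ⇒  FFF.....  {b→[1, 0, 2]}
  7. truncate(b, 2)  ⇒  FF......  {b→[1, 0]}
  8. create(a)  ⇒  FFF.....  {a→[2]; b→[1, 0]}
  9. append(b, 2)  ⇒  FFFFF...  {a→[2]; b→[1, 0, 3, 4]}
  10. create(c)  ⇒  FFFFFF..  {a→[2]; b→[1, 0, 3, 4]; c→[5]}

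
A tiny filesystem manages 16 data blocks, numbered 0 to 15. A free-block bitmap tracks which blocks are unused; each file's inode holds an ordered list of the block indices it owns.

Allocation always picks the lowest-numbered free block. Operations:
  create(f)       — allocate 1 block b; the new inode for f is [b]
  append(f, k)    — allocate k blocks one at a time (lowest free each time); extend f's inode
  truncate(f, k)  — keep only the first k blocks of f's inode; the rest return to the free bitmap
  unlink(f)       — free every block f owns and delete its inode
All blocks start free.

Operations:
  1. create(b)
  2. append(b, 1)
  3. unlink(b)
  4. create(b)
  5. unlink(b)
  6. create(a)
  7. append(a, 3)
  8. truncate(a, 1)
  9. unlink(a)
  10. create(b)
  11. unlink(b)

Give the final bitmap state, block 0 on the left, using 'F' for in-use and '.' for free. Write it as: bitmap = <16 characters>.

[1] create(b) — b=0 (map F...............)
[2] append(b, 1) — b=0,1 (map FF..............)
[3] unlink(b) —  (map ................)
[4] create(b) — b=0 (map F...............)
[5] unlink(b) —  (map ................)
[6] create(a) — a=0 (map F...............)
[7] append(a, 3) — a=0,1,2,3 (map FFFF............)
[8] truncate(a, 1) — a=0 (map F...............)
[9] unlink(a) —  (map ................)
[10] create(b) — b=0 (map F...............)
[11] unlink(b) —  (map ................)

bitmap = ................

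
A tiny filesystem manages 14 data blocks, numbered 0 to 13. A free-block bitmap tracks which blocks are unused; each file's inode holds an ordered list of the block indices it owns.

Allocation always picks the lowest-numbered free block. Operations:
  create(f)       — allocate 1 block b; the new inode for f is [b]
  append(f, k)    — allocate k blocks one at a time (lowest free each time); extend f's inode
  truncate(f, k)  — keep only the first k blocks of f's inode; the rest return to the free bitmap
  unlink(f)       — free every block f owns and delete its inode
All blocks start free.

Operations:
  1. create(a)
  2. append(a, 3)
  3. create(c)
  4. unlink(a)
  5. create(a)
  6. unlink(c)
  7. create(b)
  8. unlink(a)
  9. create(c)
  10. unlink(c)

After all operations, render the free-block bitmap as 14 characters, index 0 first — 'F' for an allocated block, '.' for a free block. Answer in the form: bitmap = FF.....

  1. create(a)  ⇒  F.............  {a→[0]}
  2. append(a, 3)  ⇒  FFFF..........  {a→[0, 1, 2, 3]}
  3. create(c)  ⇒  FFFFF.........  {a→[0, 1, 2, 3]; c→[4]}
  4. unlink(a)  ⇒  ....F.........  {c→[4]}
  5. create(a)  ⇒  F...F.........  {a→[0]; c→[4]}
  6. unlink(c)  ⇒  F.............  {a→[0]}
  7. create(b)  ⇒  FF............  {a→[0]; b→[1]}
  8. unlink(a)  ⇒  .F............  {b→[1]}
  9. create(c)  ⇒  FF............  {b→[1]; c→[0]}
  10. unlink(c)  ⇒  .F............  {b→[1]}

bitmap = .F............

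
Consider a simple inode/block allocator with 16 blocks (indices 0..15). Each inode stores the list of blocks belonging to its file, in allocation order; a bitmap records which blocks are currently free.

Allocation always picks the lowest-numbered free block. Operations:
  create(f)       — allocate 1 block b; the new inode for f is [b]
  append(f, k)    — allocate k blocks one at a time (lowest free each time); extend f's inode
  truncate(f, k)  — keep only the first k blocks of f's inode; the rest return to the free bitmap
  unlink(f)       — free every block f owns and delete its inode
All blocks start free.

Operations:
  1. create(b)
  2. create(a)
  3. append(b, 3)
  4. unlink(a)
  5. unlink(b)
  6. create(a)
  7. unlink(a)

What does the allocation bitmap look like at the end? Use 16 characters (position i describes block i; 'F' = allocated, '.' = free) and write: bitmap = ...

bitmap = ................

after create(b) → b:[0]  free=[F...............]
after create(a) → a:[1], b:[0]  free=[FF..............]
after append(b, 3) → a:[1], b:[0, 2, 3, 4]  free=[FFFFF...........]
after unlink(a) → b:[0, 2, 3, 4]  free=[F.FFF...........]
after unlink(b) →   free=[................]
after create(a) → a:[0]  free=[F...............]
after unlink(a) →   free=[................]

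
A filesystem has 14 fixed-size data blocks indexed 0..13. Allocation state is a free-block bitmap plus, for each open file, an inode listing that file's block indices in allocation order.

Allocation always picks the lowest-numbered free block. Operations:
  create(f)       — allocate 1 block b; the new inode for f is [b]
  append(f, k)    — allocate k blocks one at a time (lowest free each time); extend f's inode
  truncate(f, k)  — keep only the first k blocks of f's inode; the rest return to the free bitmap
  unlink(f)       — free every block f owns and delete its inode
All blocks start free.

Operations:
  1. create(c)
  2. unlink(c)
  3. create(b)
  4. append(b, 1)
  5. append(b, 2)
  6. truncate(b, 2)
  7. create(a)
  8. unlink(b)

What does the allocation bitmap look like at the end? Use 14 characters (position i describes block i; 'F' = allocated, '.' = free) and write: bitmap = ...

bitmap = ..F...........

create(c): bitmap=F............. | c=[0]
unlink(c): bitmap=.............. | 
create(b): bitmap=F............. | b=[0]
append(b, 1): bitmap=FF............ | b=[0, 1]
append(b, 2): bitmap=FFFF.......... | b=[0, 1, 2, 3]
truncate(b, 2): bitmap=FF............ | b=[0, 1]
create(a): bitmap=FFF........... | a=[2] b=[0, 1]
unlink(b): bitmap=..F........... | a=[2]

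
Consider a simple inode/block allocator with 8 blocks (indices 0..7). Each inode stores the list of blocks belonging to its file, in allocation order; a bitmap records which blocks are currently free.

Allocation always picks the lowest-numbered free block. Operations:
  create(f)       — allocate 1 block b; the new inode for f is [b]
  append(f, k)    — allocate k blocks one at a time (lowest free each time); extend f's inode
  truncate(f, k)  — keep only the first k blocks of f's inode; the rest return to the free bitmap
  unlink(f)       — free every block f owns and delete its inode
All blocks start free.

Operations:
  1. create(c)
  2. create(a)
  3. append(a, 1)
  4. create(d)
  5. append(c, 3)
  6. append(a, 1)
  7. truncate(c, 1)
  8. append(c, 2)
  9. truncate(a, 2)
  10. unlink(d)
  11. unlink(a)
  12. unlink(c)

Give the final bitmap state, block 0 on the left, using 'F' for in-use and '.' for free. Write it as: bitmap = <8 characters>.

bitmap = ........

[1] create(c) — c=0 (map F.......)
[2] create(a) — a=1 c=0 (map FF......)
[3] append(a, 1) — a=1,2 c=0 (map FFF.....)
[4] create(d) — a=1,2 c=0 d=3 (map FFFF....)
[5] append(c, 3) — a=1,2 c=0,4,5,6 d=3 (map FFFFFFF.)
[6] append(a, 1) — a=1,2,7 c=0,4,5,6 d=3 (map FFFFFFFF)
[7] truncate(c, 1) — a=1,2,7 c=0 d=3 (map FFFF...F)
[8] append(c, 2) — a=1,2,7 c=0,4,5 d=3 (map FFFFFF.F)
[9] truncate(a, 2) — a=1,2 c=0,4,5 d=3 (map FFFFFF..)
[10] unlink(d) — a=1,2 c=0,4,5 (map FFF.FF..)
[11] unlink(a) — c=0,4,5 (map F...FF..)
[12] unlink(c) —  (map ........)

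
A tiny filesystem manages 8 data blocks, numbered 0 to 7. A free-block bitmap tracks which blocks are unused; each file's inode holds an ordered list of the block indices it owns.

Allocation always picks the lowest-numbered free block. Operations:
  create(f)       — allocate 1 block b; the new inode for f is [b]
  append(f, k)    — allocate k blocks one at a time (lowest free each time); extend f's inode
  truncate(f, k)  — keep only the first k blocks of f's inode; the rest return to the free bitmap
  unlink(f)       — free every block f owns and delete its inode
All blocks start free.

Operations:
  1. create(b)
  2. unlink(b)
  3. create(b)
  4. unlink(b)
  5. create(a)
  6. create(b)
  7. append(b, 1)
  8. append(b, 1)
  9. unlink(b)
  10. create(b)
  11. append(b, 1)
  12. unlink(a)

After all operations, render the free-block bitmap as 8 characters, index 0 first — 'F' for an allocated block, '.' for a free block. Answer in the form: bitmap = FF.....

bitmap = .FF.....

  1. create(b)  ⇒  F.......  {b→[0]}
  2. unlink(b)  ⇒  ........  {}
  3. create(b)  ⇒  F.......  {b→[0]}
  4. unlink(b)  ⇒  ........  {}
  5. create(a)  ⇒  F.......  {a→[0]}
  6. create(b)  ⇒  FF......  {a→[0]; b→[1]}
  7. append(b, 1)  ⇒  FFF.....  {a→[0]; b→[1, 2]}
  8. append(b, 1)  ⇒  FFFF....  {a→[0]; b→[1, 2, 3]}
  9. unlink(b)  ⇒  F.......  {a→[0]}
  10. create(b)  ⇒  FF......  {a→[0]; b→[1]}
  11. append(b, 1)  ⇒  FFF.....  {a→[0]; b→[1, 2]}
  12. unlink(a)  ⇒  .FF.....  {b→[1, 2]}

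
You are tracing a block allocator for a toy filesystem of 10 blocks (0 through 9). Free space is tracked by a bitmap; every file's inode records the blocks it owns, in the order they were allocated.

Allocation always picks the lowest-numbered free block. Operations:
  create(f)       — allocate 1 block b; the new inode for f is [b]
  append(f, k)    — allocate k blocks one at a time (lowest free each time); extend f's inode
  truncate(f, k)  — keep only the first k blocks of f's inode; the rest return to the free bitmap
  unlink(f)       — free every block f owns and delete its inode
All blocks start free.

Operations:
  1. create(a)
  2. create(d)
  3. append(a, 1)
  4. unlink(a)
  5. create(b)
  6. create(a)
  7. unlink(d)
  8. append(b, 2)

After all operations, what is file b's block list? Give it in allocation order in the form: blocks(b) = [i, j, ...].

blocks(b) = [0, 1, 3]

create(a): bitmap=F......... | a=[0]
create(d): bitmap=FF........ | a=[0] d=[1]
append(a, 1): bitmap=FFF....... | a=[0, 2] d=[1]
unlink(a): bitmap=.F........ | d=[1]
create(b): bitmap=FF........ | b=[0] d=[1]
create(a): bitmap=FFF....... | a=[2] b=[0] d=[1]
unlink(d): bitmap=F.F....... | a=[2] b=[0]
append(b, 2): bitmap=FFFF...... | a=[2] b=[0, 1, 3]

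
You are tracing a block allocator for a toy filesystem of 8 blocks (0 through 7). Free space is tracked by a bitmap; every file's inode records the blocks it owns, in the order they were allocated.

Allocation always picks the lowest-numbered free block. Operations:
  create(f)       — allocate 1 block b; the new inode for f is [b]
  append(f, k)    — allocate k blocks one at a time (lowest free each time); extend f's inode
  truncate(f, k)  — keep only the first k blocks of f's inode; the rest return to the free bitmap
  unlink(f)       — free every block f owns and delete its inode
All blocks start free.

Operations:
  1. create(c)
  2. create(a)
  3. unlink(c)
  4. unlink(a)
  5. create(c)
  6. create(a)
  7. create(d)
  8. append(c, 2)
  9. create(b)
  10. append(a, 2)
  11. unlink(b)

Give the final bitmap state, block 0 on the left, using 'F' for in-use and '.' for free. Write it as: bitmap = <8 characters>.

bitmap = FFFFF.FF

create(c): bitmap=F....... | c=[0]
create(a): bitmap=FF...... | a=[1] c=[0]
unlink(c): bitmap=.F...... | a=[1]
unlink(a): bitmap=........ | 
create(c): bitmap=F....... | c=[0]
create(a): bitmap=FF...... | a=[1] c=[0]
create(d): bitmap=FFF..... | a=[1] c=[0] d=[2]
append(c, 2): bitmap=FFFFF... | a=[1] c=[0, 3, 4] d=[2]
create(b): bitmap=FFFFFF.. | a=[1] b=[5] c=[0, 3, 4] d=[2]
append(a, 2): bitmap=FFFFFFFF | a=[1, 6, 7] b=[5] c=[0, 3, 4] d=[2]
unlink(b): bitmap=FFFFF.FF | a=[1, 6, 7] c=[0, 3, 4] d=[2]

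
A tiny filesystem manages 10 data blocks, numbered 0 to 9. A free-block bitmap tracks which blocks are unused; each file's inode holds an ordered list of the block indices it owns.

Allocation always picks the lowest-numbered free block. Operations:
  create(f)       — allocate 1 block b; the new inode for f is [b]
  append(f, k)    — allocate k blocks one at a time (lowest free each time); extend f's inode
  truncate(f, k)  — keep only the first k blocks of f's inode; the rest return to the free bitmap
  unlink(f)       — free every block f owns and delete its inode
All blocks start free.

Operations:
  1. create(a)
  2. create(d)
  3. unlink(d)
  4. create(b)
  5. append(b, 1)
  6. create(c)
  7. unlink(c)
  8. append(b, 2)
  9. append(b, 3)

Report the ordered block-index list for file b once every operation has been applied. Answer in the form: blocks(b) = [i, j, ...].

blocks(b) = [1, 2, 3, 4, 5, 6, 7]

  1. create(a)  ⇒  F.........  {a→[0]}
  2. create(d)  ⇒  FF........  {a→[0]; d→[1]}
  3. unlink(d)  ⇒  F.........  {a→[0]}
  4. create(b)  ⇒  FF........  {a→[0]; b→[1]}
  5. append(b, 1)  ⇒  FFF.......  {a→[0]; b→[1, 2]}
  6. create(c)  ⇒  FFFF......  {a→[0]; b→[1, 2]; c→[3]}
  7. unlink(c)  ⇒  FFF.......  {a→[0]; b→[1, 2]}
  8. append(b, 2)  ⇒  FFFFF.....  {a→[0]; b→[1, 2, 3, 4]}
  9. append(b, 3)  ⇒  FFFFFFFF..  {a→[0]; b→[1, 2, 3, 4, 5, 6, 7]}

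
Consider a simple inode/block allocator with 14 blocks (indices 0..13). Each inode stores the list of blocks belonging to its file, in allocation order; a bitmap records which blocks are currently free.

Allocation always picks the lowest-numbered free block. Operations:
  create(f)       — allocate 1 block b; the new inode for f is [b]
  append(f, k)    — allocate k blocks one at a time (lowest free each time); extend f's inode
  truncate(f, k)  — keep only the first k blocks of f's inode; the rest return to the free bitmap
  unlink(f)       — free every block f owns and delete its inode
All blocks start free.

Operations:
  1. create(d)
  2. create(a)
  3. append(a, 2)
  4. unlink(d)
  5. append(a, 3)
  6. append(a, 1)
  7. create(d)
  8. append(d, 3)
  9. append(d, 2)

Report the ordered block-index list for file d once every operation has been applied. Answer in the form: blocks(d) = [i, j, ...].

create(d): bitmap=F............. | d=[0]
create(a): bitmap=FF............ | a=[1] d=[0]
append(a, 2): bitmap=FFFF.......... | a=[1, 2, 3] d=[0]
unlink(d): bitmap=.FFF.......... | a=[1, 2, 3]
append(a, 3): bitmap=FFFFFF........ | a=[1, 2, 3, 0, 4, 5]
append(a, 1): bitmap=FFFFFFF....... | a=[1, 2, 3, 0, 4, 5, 6]
create(d): bitmap=FFFFFFFF...... | a=[1, 2, 3, 0, 4, 5, 6] d=[7]
append(d, 3): bitmap=FFFFFFFFFFF... | a=[1, 2, 3, 0, 4, 5, 6] d=[7, 8, 9, 10]
append(d, 2): bitmap=FFFFFFFFFFFFF. | a=[1, 2, 3, 0, 4, 5, 6] d=[7, 8, 9, 10, 11, 12]

blocks(d) = [7, 8, 9, 10, 11, 12]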